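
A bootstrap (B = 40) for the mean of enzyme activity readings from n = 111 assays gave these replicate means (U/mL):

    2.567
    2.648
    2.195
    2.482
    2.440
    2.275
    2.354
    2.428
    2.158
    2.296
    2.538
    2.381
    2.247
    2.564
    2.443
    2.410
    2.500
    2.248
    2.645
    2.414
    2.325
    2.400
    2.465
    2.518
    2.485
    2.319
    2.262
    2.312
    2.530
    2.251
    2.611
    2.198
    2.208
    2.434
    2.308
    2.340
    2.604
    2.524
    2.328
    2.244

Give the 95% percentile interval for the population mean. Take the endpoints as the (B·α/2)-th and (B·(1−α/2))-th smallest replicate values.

(2.158, 2.645)

Sorted replicates: 2.158, 2.195, 2.198, 2.208, 2.244, 2.247, 2.248, 2.251, 2.262, 2.275, 2.296, 2.308, 2.312, 2.319, 2.325, 2.328, 2.340, 2.354, 2.381, 2.400, 2.410, 2.414, 2.428, 2.434, 2.440, 2.443, 2.465, 2.482, 2.485, 2.500, 2.518, 2.524, 2.530, 2.538, 2.564, 2.567, 2.604, 2.611, 2.645, 2.648
α = 0.05; lower rank = 40 × 0.025 = 1; upper rank = 40 × 0.975 = 39.
The 1st smallest replicate is 2.158; the 39th is 2.645.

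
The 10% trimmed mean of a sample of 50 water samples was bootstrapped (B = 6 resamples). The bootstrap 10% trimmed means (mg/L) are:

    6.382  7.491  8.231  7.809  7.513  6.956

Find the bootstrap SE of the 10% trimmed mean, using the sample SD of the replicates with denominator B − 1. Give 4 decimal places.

SE* = 0.6500

Bootstrap SE is the standard deviation of the 6 replicate 10% trimmed means.
Mean of replicates: (6.382 + 7.491 + 8.231 + 7.809 + 7.513 + 6.956) / 6 = 44.38200 / 6 = 7.39700
Sum of squared deviations: (−1.01500)² + (+0.09400)² + (+0.83400)² + (+0.41200)² + (+0.11600)² + (−0.44100)² = 2.11230
Variance = 2.11230 / 5 = 0.42246
SE* = √0.42246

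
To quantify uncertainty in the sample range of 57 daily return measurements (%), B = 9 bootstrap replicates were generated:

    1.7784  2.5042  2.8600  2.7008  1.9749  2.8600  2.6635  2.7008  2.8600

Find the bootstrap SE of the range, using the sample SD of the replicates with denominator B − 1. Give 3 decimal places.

Bootstrap SE is the standard deviation of the 9 replicate ranges.
Mean of replicates: (1.7784 + 2.5042 + 2.8600 + 2.7008 + 1.9749 + 2.8600 + 2.6635 + 2.7008 + 2.8600) / 9 = 22.90260 / 9 = 2.54473
Sum of squared deviations: (−0.76633)² + (−0.04053)² + (+0.31527)² + (+0.15607)² + (−0.56983)² + (+0.31527)² + (+0.11877)² + (+0.15607)² + (+0.31527)² = 1.27462
Variance = 1.27462 / 8 = 0.15933
SE* = √0.15933

SE* = 0.399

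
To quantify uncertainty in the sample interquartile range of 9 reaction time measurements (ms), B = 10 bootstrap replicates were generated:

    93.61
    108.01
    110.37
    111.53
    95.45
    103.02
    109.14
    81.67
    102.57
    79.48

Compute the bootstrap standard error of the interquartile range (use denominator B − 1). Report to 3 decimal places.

SE* = 11.642

Bootstrap SE is the standard deviation of the 10 replicate interquartile ranges.
Mean of replicates: (93.61 + 108.01 + 110.37 + 111.53 + 95.45 + 103.02 + 109.14 + 81.67 + 102.57 + 79.48) / 10 = 994.8500 / 10 = 99.4850
Sum of squared deviations: (−5.8750)² + (+8.5250)² + (+10.8850)² + (+12.0450)² + (−4.0350)² + (+3.5350)² + (+9.6550)² + (−17.8150)² + (+3.0850)² + (−20.0050)² = 1219.8444
Variance = 1219.8444 / 9 = 135.5383
SE* = √135.5383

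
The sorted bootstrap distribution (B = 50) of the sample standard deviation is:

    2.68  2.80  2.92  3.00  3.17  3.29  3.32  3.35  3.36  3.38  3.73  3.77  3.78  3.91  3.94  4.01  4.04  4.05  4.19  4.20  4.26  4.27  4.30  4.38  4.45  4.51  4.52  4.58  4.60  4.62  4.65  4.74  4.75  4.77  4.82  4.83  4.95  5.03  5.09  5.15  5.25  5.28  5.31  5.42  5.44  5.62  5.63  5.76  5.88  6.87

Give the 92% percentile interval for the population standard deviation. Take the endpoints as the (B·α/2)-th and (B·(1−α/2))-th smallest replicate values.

α = 0.08; lower rank = 50 × 0.040 = 2; upper rank = 50 × 0.960 = 48.
The 2nd smallest replicate is 2.80; the 48th is 5.76.

(2.80, 5.76)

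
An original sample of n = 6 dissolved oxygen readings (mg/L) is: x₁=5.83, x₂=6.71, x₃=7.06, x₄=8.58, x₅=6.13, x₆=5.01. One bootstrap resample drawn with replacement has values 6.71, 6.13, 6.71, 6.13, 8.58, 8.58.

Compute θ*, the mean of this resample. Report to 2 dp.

Mean = (6.71 + 6.13 + 6.71 + 6.13 + 8.58 + 8.58) / 6 = 42.840 / 6 = 7.14

θ* = 7.14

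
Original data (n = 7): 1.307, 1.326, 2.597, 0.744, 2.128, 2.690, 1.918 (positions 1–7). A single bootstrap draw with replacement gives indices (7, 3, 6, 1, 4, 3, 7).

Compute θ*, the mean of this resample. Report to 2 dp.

θ* = 1.97

Resample values: 1.918, 2.597, 2.690, 1.307, 0.744, 2.597, 1.918.
Mean = (1.918 + 2.597 + 2.690 + 1.307 + 0.744 + 2.597 + 1.918) / 7 = 13.7710 / 7 = 1.97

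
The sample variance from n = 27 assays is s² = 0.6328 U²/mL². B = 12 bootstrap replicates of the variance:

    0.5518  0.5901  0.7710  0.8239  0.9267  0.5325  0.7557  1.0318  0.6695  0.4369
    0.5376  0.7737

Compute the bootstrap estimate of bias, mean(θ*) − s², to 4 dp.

mean(θ*) = (0.5518 + 0.5901 + 0.7710 + 0.8239 + 0.9267 + 0.5325 + 0.7557 + 1.0318 + 0.6695 + 0.4369 + 0.5376 + 0.7737) / 12 = 0.70010
bias = 0.70010 − 0.6328

bias = +0.0673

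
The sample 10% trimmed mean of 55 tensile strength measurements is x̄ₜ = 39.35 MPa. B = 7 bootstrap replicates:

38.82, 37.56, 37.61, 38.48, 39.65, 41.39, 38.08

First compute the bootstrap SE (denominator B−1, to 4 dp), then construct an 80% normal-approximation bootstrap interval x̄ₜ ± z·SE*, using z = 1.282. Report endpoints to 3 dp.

(37.614, 41.086)

Mean of replicates = 38.7986; sum of squared deviations = 11.0055; SE* = √(11.0055/6) = 1.3543
Margin = 1.282 × 1.3543 = 1.7362
Interval: 39.35 ± 1.7362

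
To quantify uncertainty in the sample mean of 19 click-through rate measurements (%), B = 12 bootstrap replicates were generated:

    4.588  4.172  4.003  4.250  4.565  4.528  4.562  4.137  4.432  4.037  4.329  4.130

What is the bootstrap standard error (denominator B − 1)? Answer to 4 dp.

SE* = 0.2179

Bootstrap SE is the standard deviation of the 12 replicate means.
Mean of replicates: (4.588 + 4.172 + 4.003 + 4.250 + 4.565 + 4.528 + 4.562 + 4.137 + 4.432 + 4.037 + 4.329 + 4.130) / 12 = 51.73300 / 12 = 4.31108
Sum of squared deviations: (+0.27692)² + (−0.13908)² + (−0.30808)² + (−0.06108)² + (+0.25392)² + (+0.21692)² + (+0.25092)² + (−0.17408)² + (+0.12092)² + (−0.27408)² + (+0.01792)² + (−0.18108)² = 0.52232
Variance = 0.52232 / 11 = 0.04748
SE* = √0.04748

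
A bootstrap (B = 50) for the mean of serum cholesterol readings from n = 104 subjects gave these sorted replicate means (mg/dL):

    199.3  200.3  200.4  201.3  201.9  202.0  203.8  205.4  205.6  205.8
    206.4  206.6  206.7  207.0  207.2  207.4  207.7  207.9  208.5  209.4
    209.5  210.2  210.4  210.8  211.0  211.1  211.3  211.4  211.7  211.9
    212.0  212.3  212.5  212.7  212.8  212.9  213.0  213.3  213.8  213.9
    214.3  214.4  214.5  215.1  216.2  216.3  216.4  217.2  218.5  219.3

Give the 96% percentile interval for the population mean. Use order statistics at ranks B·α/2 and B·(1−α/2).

α = 0.04; lower rank = 50 × 0.020 = 1; upper rank = 50 × 0.980 = 49.
The 1st smallest replicate is 199.3; the 49th is 218.5.

(199.3, 218.5)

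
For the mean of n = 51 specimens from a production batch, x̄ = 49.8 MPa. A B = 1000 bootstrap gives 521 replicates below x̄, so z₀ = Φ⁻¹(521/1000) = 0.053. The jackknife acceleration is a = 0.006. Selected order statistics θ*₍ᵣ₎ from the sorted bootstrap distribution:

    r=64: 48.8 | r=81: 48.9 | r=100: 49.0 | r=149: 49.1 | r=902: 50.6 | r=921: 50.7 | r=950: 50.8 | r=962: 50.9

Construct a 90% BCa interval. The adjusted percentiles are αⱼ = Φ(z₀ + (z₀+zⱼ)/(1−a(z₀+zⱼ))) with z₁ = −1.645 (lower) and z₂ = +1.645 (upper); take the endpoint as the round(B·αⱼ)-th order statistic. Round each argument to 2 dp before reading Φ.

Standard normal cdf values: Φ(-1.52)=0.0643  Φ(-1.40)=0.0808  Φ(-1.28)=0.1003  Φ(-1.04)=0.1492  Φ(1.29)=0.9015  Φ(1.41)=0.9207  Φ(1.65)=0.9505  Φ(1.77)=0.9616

(48.8, 50.9)

Lower: z₀ + z₁ = 0.053 + (-1.645) = -1.592; 1 − a(z₀+z₁) = 1 − (0.006)(-1.592) = 1.0096; argument = 0.053 + (-1.592)/1.0096 = -1.5239 → -1.52.
α₁ = Φ(-1.52) = 0.0643; rank = round(1000 × 0.0643) = 64; θ*₍64₎ = 48.8.
Upper: z₀ + z₂ = 1.698; 1 − a(z₀+z₂) = 0.9898; argument = 1.7685 → 1.77; α₂ = 0.9616; rank = 962; θ*₍962₎ = 50.9.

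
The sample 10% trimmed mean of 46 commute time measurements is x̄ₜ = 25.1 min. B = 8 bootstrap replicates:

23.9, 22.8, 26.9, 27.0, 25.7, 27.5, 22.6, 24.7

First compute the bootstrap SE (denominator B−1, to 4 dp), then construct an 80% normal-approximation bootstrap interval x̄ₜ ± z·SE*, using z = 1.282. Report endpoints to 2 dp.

(22.62, 27.58)

Mean of replicates = 25.1375; sum of squared deviations = 26.0987; SE* = √(26.0987/7) = 1.9309
Margin = 1.282 × 1.9309 = 2.475
Interval: 25.1 ± 2.475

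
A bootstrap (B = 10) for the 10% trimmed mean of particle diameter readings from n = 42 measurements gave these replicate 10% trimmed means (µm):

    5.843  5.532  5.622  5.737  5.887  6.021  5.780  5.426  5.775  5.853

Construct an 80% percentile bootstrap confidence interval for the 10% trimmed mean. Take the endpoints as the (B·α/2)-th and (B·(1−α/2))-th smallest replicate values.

(5.426, 5.887)

Sorted replicates: 5.426, 5.532, 5.622, 5.737, 5.775, 5.780, 5.843, 5.853, 5.887, 6.021
α = 0.20; lower rank = 10 × 0.100 = 1; upper rank = 10 × 0.900 = 9.
The 1st smallest replicate is 5.426; the 9th is 5.887.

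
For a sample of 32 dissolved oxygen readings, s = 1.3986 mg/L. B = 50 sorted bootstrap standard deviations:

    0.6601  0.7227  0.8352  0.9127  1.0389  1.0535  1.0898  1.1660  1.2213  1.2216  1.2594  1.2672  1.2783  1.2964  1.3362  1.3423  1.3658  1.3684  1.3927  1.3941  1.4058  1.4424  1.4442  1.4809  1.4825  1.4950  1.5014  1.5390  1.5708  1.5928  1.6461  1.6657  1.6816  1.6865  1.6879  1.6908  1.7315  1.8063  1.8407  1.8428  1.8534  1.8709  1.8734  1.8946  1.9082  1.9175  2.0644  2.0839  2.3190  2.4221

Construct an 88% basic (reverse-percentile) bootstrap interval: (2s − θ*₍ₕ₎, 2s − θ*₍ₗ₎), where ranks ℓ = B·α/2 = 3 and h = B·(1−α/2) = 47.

(0.7328, 1.9620)

Percentile endpoints at ranks 3 and 47: θ*₍3₎ = 0.8352, θ*₍47₎ = 2.0644.
Basic interval reflects these around s:
  lower = 2 × 1.3986 − 2.0644 = 0.7328
  upper = 2 × 1.3986 − 0.8352 = 1.9620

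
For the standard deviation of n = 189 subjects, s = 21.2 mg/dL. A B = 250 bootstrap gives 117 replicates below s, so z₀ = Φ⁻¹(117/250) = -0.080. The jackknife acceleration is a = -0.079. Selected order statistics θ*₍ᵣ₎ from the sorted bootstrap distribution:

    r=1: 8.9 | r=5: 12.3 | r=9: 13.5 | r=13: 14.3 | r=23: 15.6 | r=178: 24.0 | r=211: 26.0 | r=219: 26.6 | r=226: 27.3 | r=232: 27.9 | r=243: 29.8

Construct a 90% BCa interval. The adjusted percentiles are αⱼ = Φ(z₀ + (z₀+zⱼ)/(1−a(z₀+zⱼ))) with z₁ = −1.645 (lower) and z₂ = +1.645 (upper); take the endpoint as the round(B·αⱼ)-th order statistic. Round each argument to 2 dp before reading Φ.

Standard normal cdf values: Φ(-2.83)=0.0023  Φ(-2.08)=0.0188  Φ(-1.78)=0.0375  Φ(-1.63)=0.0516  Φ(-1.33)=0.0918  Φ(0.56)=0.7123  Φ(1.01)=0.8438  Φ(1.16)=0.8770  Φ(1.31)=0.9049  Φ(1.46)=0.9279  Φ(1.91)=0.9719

(12.3, 27.3)

Lower: z₀ + z₁ = -0.080 + (-1.645) = -1.725; 1 − a(z₀+z₁) = 1 − (-0.079)(-1.725) = 0.8637; argument = -0.080 + (-1.725)/0.8637 = -2.0772 → -2.08.
α₁ = Φ(-2.08) = 0.0188; rank = round(250 × 0.0188) = 5; θ*₍5₎ = 12.3.
Upper: z₀ + z₂ = 1.565; 1 − a(z₀+z₂) = 1.1236; argument = 1.3128 → 1.31; α₂ = 0.9049; rank = 226; θ*₍226₎ = 27.3.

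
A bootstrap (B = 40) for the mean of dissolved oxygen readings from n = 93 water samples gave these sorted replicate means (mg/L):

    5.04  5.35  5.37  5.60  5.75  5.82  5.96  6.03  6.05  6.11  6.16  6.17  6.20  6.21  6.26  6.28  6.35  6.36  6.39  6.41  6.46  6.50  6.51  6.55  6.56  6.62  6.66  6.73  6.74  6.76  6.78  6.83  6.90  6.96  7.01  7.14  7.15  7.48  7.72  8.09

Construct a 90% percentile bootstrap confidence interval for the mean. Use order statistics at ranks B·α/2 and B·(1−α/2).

(5.35, 7.48)

α = 0.10; lower rank = 40 × 0.050 = 2; upper rank = 40 × 0.950 = 38.
The 2nd smallest replicate is 5.35; the 38th is 7.48.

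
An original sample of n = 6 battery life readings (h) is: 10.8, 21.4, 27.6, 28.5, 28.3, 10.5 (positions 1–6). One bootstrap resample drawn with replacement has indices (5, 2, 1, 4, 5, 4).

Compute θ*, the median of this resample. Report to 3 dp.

Resample values: 28.3, 21.4, 10.8, 28.5, 28.3, 28.5.
Sorted: 10.8, 21.4, 28.3, 28.3, 28.5, 28.5
Median = average of the two middle values = 28.300

θ* = 28.300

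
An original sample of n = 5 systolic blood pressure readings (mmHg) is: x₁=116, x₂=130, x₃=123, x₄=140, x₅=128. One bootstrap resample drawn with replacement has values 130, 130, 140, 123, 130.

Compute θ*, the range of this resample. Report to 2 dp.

θ* = 17.00

Range = 140 − 123 = 17.00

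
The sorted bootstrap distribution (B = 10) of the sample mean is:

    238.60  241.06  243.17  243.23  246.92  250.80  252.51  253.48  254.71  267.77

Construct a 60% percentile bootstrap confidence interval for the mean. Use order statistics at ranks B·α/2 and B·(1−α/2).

α = 0.40; lower rank = 10 × 0.200 = 2; upper rank = 10 × 0.800 = 8.
The 2nd smallest replicate is 241.06; the 8th is 253.48.

(241.06, 253.48)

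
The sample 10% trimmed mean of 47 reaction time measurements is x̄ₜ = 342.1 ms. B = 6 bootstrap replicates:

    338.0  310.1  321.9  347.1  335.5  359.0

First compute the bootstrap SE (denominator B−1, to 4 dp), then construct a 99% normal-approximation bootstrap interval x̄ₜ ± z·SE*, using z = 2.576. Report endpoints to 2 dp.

Mean of replicates = 335.2667; sum of squared deviations = 1522.8533; SE* = √(1522.8533/5) = 17.4520
Margin = 2.576 × 17.4520 = 44.956
Interval: 342.1 ± 44.956

(297.14, 387.06)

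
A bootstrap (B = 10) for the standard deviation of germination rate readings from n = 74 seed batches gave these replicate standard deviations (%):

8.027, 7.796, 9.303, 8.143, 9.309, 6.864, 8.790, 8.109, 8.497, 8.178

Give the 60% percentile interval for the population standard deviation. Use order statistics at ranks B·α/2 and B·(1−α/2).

(7.796, 8.790)

Sorted replicates: 6.864, 7.796, 8.027, 8.109, 8.143, 8.178, 8.497, 8.790, 9.303, 9.309
α = 0.40; lower rank = 10 × 0.200 = 2; upper rank = 10 × 0.800 = 8.
The 2nd smallest replicate is 7.796; the 8th is 8.790.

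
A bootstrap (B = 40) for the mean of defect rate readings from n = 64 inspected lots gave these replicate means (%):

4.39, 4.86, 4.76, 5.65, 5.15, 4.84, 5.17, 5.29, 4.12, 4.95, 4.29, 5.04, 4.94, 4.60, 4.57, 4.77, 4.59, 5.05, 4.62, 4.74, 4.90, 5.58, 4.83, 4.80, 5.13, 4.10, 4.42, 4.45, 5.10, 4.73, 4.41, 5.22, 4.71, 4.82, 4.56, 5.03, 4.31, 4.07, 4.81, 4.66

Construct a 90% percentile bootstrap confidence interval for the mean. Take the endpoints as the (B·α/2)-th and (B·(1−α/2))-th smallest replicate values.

Sorted replicates: 4.07, 4.10, 4.12, 4.29, 4.31, 4.39, 4.41, 4.42, 4.45, 4.56, 4.57, 4.59, 4.60, 4.62, 4.66, 4.71, 4.73, 4.74, 4.76, 4.77, 4.80, 4.81, 4.82, 4.83, 4.84, 4.86, 4.90, 4.94, 4.95, 5.03, 5.04, 5.05, 5.10, 5.13, 5.15, 5.17, 5.22, 5.29, 5.58, 5.65
α = 0.10; lower rank = 40 × 0.050 = 2; upper rank = 40 × 0.950 = 38.
The 2nd smallest replicate is 4.10; the 38th is 5.29.

(4.10, 5.29)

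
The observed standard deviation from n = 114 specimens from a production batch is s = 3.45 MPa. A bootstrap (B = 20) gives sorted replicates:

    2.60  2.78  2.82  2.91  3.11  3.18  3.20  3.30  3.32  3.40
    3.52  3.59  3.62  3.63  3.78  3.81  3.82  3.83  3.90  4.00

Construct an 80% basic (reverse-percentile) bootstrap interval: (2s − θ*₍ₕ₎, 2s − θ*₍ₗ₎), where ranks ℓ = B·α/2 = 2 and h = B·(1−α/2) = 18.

(3.07, 4.12)

Percentile endpoints at ranks 2 and 18: θ*₍2₎ = 2.78, θ*₍18₎ = 3.83.
Basic interval reflects these around s:
  lower = 2 × 3.45 − 3.83 = 3.07
  upper = 2 × 3.45 − 2.78 = 4.12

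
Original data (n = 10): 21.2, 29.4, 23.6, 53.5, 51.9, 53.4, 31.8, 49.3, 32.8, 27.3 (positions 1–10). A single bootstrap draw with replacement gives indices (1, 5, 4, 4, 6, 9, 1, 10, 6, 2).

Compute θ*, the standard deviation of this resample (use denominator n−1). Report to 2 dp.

Resample values: 21.2, 51.9, 53.5, 53.5, 53.4, 32.8, 21.2, 27.3, 53.4, 29.4.
Mean = 39.7600; sum of squared deviations = 1897.0240
s² = 1897.0240 / 9 = 210.7804
s = √210.7804 = 14.52

θ* = 14.52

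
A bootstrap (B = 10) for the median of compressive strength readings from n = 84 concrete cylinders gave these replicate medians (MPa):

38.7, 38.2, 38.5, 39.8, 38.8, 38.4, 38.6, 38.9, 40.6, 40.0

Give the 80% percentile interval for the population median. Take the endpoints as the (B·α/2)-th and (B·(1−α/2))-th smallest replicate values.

(38.2, 40.0)

Sorted replicates: 38.2, 38.4, 38.5, 38.6, 38.7, 38.8, 38.9, 39.8, 40.0, 40.6
α = 0.20; lower rank = 10 × 0.100 = 1; upper rank = 10 × 0.900 = 9.
The 1st smallest replicate is 38.2; the 9th is 40.0.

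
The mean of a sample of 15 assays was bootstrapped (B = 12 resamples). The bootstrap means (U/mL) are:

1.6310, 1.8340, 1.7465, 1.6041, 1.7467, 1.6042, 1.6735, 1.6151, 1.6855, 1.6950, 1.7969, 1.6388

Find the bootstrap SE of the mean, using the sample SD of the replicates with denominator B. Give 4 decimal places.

Bootstrap SE is the standard deviation of the 12 replicate means.
Mean of replicates: (1.6310 + 1.8340 + 1.7465 + 1.6041 + 1.7467 + 1.6042 + 1.6735 + 1.6151 + 1.6855 + 1.6950 + 1.7969 + 1.6388) / 12 = 20.27130 / 12 = 1.68928
Sum of squared deviations: (−0.05828)² + (+0.14472)² + (+0.05722)² + (−0.08518)² + (+0.05742)² + (−0.08508)² + (−0.01578)² + (−0.07418)² + (−0.00378)² + (+0.00572)² + (+0.10762)² + (−0.05048)² = 0.06533
Variance = 0.06533 / 12 = 0.00544
SE* = √0.00544

SE* = 0.0738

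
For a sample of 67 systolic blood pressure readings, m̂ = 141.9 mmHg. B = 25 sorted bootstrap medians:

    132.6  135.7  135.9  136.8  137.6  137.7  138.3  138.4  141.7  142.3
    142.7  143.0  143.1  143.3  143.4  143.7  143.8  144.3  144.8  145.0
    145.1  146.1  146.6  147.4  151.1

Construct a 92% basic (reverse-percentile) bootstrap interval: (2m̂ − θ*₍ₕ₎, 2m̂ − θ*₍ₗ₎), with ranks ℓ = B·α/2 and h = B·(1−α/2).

(136.4, 151.2)

Percentile endpoints at ranks 1 and 24: θ*₍1₎ = 132.6, θ*₍24₎ = 147.4.
Basic interval reflects these around m̂:
  lower = 2 × 141.9 − 147.4 = 136.4
  upper = 2 × 141.9 − 132.6 = 151.2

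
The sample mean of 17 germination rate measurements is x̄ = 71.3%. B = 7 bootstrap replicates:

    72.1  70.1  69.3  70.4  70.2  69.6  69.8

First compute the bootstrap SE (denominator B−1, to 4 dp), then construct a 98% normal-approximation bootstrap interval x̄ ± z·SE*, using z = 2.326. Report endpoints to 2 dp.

Mean of replicates = 70.2143; sum of squared deviations = 4.9886; SE* = √(4.9886/6) = 0.9118
Margin = 2.326 × 0.9118 = 2.121
Interval: 71.3 ± 2.121

(69.18, 73.42)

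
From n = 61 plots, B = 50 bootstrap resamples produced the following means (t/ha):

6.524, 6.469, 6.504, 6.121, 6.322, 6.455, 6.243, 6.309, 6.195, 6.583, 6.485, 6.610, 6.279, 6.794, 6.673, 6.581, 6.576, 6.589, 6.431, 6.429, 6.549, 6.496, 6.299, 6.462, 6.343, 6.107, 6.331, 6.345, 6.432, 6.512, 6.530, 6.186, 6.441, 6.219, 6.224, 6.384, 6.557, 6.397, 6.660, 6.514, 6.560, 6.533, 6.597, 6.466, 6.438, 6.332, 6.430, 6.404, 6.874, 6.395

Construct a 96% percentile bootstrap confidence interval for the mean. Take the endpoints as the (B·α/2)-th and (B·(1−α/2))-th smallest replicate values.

Sorted replicates: 6.107, 6.121, 6.186, 6.195, 6.219, 6.224, 6.243, 6.279, 6.299, 6.309, 6.322, 6.331, 6.332, 6.343, 6.345, 6.384, 6.395, 6.397, 6.404, 6.429, 6.430, 6.431, 6.432, 6.438, 6.441, 6.455, 6.462, 6.466, 6.469, 6.485, 6.496, 6.504, 6.512, 6.514, 6.524, 6.530, 6.533, 6.549, 6.557, 6.560, 6.576, 6.581, 6.583, 6.589, 6.597, 6.610, 6.660, 6.673, 6.794, 6.874
α = 0.04; lower rank = 50 × 0.020 = 1; upper rank = 50 × 0.980 = 49.
The 1st smallest replicate is 6.107; the 49th is 6.794.

(6.107, 6.794)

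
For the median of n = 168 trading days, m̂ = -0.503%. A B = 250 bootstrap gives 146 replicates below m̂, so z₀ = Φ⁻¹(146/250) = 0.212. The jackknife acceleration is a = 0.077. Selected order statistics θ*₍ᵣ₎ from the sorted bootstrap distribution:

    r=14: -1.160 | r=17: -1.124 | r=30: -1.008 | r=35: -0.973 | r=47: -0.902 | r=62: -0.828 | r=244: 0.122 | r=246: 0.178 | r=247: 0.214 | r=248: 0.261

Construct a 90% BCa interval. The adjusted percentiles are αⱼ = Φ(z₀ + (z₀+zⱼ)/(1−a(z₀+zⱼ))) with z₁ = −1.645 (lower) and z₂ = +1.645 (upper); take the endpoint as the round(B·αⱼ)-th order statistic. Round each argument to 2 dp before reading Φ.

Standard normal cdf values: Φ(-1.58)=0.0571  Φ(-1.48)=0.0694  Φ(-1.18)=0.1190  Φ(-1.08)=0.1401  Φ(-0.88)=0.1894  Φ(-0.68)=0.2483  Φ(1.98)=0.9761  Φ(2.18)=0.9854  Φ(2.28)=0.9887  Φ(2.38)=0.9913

(-0.973, 0.261)

Lower: z₀ + z₁ = 0.212 + (-1.645) = -1.433; 1 − a(z₀+z₁) = 1 − (0.077)(-1.433) = 1.1103; argument = 0.212 + (-1.433)/1.1103 = -1.0786 → -1.08.
α₁ = Φ(-1.08) = 0.1401; rank = round(250 × 0.1401) = 35; θ*₍35₎ = -0.973.
Upper: z₀ + z₂ = 1.857; 1 − a(z₀+z₂) = 0.8570; argument = 2.3788 → 2.38; α₂ = 0.9913; rank = 248; θ*₍248₎ = 0.261.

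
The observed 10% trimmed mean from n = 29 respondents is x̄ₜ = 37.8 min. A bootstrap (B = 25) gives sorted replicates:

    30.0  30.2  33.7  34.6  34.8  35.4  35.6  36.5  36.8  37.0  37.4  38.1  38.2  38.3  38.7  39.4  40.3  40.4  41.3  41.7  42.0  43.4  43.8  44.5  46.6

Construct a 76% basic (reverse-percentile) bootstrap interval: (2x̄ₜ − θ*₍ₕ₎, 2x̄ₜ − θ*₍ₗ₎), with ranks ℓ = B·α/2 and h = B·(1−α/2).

Percentile endpoints at ranks 3 and 22: θ*₍3₎ = 33.7, θ*₍22₎ = 43.4.
Basic interval reflects these around x̄ₜ:
  lower = 2 × 37.8 − 43.4 = 32.2
  upper = 2 × 37.8 − 33.7 = 41.9

(32.2, 41.9)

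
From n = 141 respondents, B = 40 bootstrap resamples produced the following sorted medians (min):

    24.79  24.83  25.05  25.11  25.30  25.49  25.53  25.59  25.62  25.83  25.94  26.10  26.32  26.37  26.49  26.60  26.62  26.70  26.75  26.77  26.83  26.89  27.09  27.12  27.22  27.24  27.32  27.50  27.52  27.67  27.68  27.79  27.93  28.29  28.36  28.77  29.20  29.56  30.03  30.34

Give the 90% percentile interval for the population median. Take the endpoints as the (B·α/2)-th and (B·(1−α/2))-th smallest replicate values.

α = 0.10; lower rank = 40 × 0.050 = 2; upper rank = 40 × 0.950 = 38.
The 2nd smallest replicate is 24.83; the 38th is 29.56.

(24.83, 29.56)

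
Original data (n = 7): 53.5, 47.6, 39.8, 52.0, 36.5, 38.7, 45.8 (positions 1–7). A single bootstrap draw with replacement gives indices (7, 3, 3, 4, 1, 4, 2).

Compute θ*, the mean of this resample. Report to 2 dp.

θ* = 47.21

Resample values: 45.8, 39.8, 39.8, 52.0, 53.5, 52.0, 47.6.
Mean = (45.8 + 39.8 + 39.8 + 52.0 + 53.5 + 52.0 + 47.6) / 7 = 330.50 / 7 = 47.21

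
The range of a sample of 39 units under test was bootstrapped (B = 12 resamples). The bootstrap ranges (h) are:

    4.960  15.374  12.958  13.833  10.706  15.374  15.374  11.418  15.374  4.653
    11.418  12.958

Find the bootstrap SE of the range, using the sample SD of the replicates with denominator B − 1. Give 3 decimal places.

Bootstrap SE is the standard deviation of the 12 replicate ranges.
Mean of replicates: (4.960 + 15.374 + 12.958 + 13.833 + 10.706 + 15.374 + 15.374 + 11.418 + 15.374 + 4.653 + 11.418 + 12.958) / 12 = 144.4000 / 12 = 12.0333
Sum of squared deviations: (−7.0733)² + (+3.3407)² + (+0.9247)² + (+1.7997)² + (−1.3273)² + (+3.3407)² + (+3.3407)² + (−0.6153)² + (+3.3407)² + (−7.3803)² + (−0.6153)² + (+0.9247)² = 156.6095
Variance = 156.6095 / 11 = 14.2372
SE* = √14.2372

SE* = 3.773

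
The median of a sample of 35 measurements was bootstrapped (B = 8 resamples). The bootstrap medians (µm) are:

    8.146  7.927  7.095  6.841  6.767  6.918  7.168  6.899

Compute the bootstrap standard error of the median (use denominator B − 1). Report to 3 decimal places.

Bootstrap SE is the standard deviation of the 8 replicate medians.
Mean of replicates: (8.146 + 7.927 + 7.095 + 6.841 + 6.767 + 6.918 + 7.168 + 6.899) / 8 = 57.7610 / 8 = 7.2201
Sum of squared deviations: (+0.9259)² + (+0.7069)² + (−0.1251)² + (−0.3791)² + (−0.4531)² + (−0.3021)² + (−0.0521)² + (−0.3211)² = 1.9187
Variance = 1.9187 / 7 = 0.2741
SE* = √0.2741

SE* = 0.524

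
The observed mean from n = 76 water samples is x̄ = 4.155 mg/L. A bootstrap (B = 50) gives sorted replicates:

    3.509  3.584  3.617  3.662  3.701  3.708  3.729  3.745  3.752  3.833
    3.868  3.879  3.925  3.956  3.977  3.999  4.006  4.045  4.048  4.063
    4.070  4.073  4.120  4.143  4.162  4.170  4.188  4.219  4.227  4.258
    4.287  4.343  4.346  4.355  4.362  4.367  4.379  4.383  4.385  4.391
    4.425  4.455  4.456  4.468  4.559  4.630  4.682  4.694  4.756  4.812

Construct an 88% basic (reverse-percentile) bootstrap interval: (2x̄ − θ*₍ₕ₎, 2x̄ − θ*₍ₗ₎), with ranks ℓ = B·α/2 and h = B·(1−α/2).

(3.628, 4.693)

Percentile endpoints at ranks 3 and 47: θ*₍3₎ = 3.617, θ*₍47₎ = 4.682.
Basic interval reflects these around x̄:
  lower = 2 × 4.155 − 4.682 = 3.628
  upper = 2 × 4.155 − 3.617 = 4.693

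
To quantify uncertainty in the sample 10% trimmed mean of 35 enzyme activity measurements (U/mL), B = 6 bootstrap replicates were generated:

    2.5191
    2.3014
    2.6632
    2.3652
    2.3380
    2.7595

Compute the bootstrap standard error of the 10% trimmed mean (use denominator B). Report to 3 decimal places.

Bootstrap SE is the standard deviation of the 6 replicate 10% trimmed means.
Mean of replicates: (2.5191 + 2.3014 + 2.6632 + 2.3652 + 2.3380 + 2.7595) / 6 = 14.94640 / 6 = 2.49107
Sum of squared deviations: (+0.02803)² + (−0.18967)² + (+0.17213)² + (−0.12587)² + (−0.15307)² + (+0.26843)² = 0.17772
Variance = 0.17772 / 6 = 0.02962
SE* = √0.02962

SE* = 0.172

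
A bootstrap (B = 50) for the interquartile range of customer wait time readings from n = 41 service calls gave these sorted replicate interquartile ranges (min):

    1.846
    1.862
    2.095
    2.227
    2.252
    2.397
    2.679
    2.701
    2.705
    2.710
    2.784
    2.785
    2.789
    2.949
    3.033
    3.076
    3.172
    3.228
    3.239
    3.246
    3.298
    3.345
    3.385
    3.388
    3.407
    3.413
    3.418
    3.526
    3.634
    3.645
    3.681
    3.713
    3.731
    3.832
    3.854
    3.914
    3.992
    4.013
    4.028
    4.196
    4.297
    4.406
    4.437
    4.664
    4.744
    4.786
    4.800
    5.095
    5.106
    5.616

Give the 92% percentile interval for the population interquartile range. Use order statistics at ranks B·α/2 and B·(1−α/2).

(1.862, 5.095)

α = 0.08; lower rank = 50 × 0.040 = 2; upper rank = 50 × 0.960 = 48.
The 2nd smallest replicate is 1.862; the 48th is 5.095.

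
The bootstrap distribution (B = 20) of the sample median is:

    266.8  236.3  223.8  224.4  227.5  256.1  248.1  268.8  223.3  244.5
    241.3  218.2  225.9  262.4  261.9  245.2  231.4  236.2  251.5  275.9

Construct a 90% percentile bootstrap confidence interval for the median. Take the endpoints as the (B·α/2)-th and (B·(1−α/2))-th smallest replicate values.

(218.2, 268.8)

Sorted replicates: 218.2, 223.3, 223.8, 224.4, 225.9, 227.5, 231.4, 236.2, 236.3, 241.3, 244.5, 245.2, 248.1, 251.5, 256.1, 261.9, 262.4, 266.8, 268.8, 275.9
α = 0.10; lower rank = 20 × 0.050 = 1; upper rank = 20 × 0.950 = 19.
The 1st smallest replicate is 218.2; the 19th is 268.8.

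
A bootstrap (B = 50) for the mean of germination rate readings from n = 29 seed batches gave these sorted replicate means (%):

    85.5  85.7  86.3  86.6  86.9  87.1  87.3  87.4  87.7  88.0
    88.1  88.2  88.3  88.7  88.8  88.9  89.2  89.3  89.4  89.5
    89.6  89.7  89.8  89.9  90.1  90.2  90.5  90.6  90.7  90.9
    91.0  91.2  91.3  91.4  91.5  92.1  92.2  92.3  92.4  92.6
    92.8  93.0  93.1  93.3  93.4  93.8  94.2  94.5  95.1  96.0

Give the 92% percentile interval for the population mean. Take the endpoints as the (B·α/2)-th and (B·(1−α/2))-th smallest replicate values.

(85.7, 94.5)

α = 0.08; lower rank = 50 × 0.040 = 2; upper rank = 50 × 0.960 = 48.
The 2nd smallest replicate is 85.7; the 48th is 94.5.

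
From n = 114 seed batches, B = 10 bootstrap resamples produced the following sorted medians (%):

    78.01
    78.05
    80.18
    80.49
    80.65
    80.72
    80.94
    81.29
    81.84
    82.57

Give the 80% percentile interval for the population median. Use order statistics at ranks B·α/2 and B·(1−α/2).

α = 0.20; lower rank = 10 × 0.100 = 1; upper rank = 10 × 0.900 = 9.
The 1st smallest replicate is 78.01; the 9th is 81.84.

(78.01, 81.84)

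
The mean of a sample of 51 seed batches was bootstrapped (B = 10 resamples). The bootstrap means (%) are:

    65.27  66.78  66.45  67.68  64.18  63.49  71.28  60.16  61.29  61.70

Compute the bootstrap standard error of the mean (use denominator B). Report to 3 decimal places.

SE* = 3.205

Bootstrap SE is the standard deviation of the 10 replicate means.
Mean of replicates: (65.27 + 66.78 + 66.45 + 67.68 + 64.18 + 63.49 + 71.28 + 60.16 + 61.29 + 61.70) / 10 = 648.2800 / 10 = 64.8280
Sum of squared deviations: (+0.4420)² + (+1.9520)² + (+1.6220)² + (+2.8520)² + (−0.6480)² + (−1.3380)² + (+6.4520)² + (−4.6680)² + (−3.5380)² + (−3.1280)² = 102.7010
Variance = 102.7010 / 10 = 10.2701
SE* = √10.2701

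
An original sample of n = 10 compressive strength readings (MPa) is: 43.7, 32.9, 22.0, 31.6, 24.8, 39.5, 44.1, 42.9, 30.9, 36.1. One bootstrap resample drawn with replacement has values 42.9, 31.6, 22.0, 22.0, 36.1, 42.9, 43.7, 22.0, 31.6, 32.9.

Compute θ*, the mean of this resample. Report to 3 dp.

θ* = 32.770

Mean = (42.9 + 31.6 + 22.0 + 22.0 + 36.1 + 42.9 + 43.7 + 22.0 + 31.6 + 32.9) / 10 = 327.70 / 10 = 32.770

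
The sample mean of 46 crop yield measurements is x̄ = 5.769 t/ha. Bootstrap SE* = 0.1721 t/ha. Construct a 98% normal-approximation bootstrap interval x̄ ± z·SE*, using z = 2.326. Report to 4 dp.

Margin = 2.326 × 0.1721 = 0.40030
Interval: 5.769 ± 0.40030

(5.3687, 6.1693)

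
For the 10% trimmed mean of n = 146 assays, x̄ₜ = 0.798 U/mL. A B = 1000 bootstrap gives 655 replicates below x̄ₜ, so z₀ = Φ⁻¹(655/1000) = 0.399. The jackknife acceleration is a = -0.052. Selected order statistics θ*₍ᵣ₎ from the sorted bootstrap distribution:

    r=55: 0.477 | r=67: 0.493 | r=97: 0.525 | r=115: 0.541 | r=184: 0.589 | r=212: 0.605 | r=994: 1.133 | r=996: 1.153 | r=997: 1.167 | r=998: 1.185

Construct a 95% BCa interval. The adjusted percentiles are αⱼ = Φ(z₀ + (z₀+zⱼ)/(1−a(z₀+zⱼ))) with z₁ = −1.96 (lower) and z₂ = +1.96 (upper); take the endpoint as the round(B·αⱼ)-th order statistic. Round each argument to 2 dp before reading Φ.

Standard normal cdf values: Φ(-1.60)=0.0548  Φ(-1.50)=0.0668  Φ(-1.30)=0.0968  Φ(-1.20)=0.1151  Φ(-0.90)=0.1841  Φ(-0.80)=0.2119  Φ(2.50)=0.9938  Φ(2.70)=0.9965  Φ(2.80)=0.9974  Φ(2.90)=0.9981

(0.525, 1.133)

Lower: z₀ + z₁ = 0.399 + (-1.960) = -1.561; 1 − a(z₀+z₁) = 1 − (-0.052)(-1.561) = 0.9188; argument = 0.399 + (-1.561)/0.9188 = -1.2999 → -1.30.
α₁ = Φ(-1.30) = 0.0968; rank = round(1000 × 0.0968) = 97; θ*₍97₎ = 0.525.
Upper: z₀ + z₂ = 2.359; 1 − a(z₀+z₂) = 1.1227; argument = 2.5002 → 2.50; α₂ = 0.9938; rank = 994; θ*₍994₎ = 1.133.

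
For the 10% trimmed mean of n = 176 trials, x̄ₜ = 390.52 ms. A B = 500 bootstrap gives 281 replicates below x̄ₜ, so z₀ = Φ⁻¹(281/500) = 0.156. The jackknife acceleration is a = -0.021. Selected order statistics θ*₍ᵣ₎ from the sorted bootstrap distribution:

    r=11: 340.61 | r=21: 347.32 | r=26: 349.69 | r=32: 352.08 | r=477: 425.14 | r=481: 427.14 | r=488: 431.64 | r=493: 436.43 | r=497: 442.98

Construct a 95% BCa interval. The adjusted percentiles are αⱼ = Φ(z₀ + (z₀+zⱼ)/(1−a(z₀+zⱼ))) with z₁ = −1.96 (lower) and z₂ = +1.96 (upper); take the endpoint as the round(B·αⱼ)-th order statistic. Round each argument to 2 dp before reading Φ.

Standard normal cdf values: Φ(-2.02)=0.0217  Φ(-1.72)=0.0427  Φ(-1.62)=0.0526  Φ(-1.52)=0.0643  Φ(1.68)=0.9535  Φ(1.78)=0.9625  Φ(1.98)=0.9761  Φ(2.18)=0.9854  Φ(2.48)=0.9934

Lower: z₀ + z₁ = 0.156 + (-1.960) = -1.804; 1 − a(z₀+z₁) = 1 − (-0.021)(-1.804) = 0.9621; argument = 0.156 + (-1.804)/0.9621 = -1.7190 → -1.72.
α₁ = Φ(-1.72) = 0.0427; rank = round(500 × 0.0427) = 21; θ*₍21₎ = 347.32.
Upper: z₀ + z₂ = 2.116; 1 − a(z₀+z₂) = 1.0444; argument = 2.1820 → 2.18; α₂ = 0.9854; rank = 493; θ*₍493₎ = 436.43.

(347.32, 436.43)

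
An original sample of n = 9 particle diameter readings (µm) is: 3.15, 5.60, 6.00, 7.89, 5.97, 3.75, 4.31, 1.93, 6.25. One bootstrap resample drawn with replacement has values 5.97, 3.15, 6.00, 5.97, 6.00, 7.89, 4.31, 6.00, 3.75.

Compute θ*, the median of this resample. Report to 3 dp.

Sorted: 3.15, 3.75, 4.31, 5.97, 5.97, 6.00, 6.00, 6.00, 7.89
Median = middle value = 5.970

θ* = 5.970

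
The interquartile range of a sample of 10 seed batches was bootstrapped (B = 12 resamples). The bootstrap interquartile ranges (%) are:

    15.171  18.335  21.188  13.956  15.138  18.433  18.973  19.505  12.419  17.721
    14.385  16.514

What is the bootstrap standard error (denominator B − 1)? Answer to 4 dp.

Bootstrap SE is the standard deviation of the 12 replicate interquartile ranges.
Mean of replicates: (15.171 + 18.335 + 21.188 + 13.956 + 15.138 + 18.433 + 18.973 + 19.505 + 12.419 + 17.721 + 14.385 + 16.514) / 12 = 201.73800 / 12 = 16.81150
Sum of squared deviations: (−1.64050)² + (+1.52350)² + (+4.37650)² + (−2.85550)² + (−1.67350)² + (+1.62150)² + (+2.16150)² + (+2.69350)² + (−4.39250)² + (+0.90950)² + (−2.42650)² + (−0.29750)² = 75.77447
Variance = 75.77447 / 11 = 6.88859
SE* = √6.88859

SE* = 2.6246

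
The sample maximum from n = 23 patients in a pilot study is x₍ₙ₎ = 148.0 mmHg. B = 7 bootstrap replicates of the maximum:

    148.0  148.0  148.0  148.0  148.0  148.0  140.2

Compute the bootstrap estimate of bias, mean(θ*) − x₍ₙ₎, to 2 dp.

bias = −1.11

mean(θ*) = (148.0 + 148.0 + 148.0 + 148.0 + 148.0 + 148.0 + 140.2) / 7 = 146.886
bias = 146.886 − 148.0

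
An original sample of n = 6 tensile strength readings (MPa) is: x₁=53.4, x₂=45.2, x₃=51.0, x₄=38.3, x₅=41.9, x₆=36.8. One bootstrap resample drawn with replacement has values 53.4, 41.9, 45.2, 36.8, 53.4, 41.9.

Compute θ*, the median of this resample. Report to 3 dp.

Sorted: 36.8, 41.9, 41.9, 45.2, 53.4, 53.4
Median = average of the two middle values = 43.550

θ* = 43.550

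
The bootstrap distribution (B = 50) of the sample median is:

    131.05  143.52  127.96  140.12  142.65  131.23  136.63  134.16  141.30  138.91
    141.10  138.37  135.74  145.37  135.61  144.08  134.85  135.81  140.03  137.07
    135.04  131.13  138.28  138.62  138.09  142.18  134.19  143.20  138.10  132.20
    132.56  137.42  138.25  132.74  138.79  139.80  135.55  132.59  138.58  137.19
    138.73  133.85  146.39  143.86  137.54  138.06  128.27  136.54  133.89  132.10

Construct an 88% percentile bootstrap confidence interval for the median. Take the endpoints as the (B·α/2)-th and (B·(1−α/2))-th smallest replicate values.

(131.05, 143.86)

Sorted replicates: 127.96, 128.27, 131.05, 131.13, 131.23, 132.10, 132.20, 132.56, 132.59, 132.74, 133.85, 133.89, 134.16, 134.19, 134.85, 135.04, 135.55, 135.61, 135.74, 135.81, 136.54, 136.63, 137.07, 137.19, 137.42, 137.54, 138.06, 138.09, 138.10, 138.25, 138.28, 138.37, 138.58, 138.62, 138.73, 138.79, 138.91, 139.80, 140.03, 140.12, 141.10, 141.30, 142.18, 142.65, 143.20, 143.52, 143.86, 144.08, 145.37, 146.39
α = 0.12; lower rank = 50 × 0.060 = 3; upper rank = 50 × 0.940 = 47.
The 3rd smallest replicate is 131.05; the 47th is 143.86.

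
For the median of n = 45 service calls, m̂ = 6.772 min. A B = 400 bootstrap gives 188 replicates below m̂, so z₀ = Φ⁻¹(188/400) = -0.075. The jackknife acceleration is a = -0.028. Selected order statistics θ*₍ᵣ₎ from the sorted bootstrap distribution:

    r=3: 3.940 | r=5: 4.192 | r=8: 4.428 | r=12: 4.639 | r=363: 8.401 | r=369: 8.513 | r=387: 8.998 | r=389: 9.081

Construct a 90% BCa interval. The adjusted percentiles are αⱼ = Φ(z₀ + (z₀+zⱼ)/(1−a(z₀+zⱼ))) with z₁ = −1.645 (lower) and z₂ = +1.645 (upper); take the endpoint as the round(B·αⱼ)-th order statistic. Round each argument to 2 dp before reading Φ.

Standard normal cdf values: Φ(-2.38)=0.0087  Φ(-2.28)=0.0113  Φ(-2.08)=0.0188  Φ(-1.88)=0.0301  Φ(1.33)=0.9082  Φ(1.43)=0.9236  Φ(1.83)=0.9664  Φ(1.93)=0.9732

(4.639, 8.513)

Lower: z₀ + z₁ = -0.075 + (-1.645) = -1.720; 1 − a(z₀+z₁) = 1 − (-0.028)(-1.720) = 0.9518; argument = -0.075 + (-1.720)/0.9518 = -1.8820 → -1.88.
α₁ = Φ(-1.88) = 0.0301; rank = round(400 × 0.0301) = 12; θ*₍12₎ = 4.639.
Upper: z₀ + z₂ = 1.570; 1 − a(z₀+z₂) = 1.0440; argument = 1.4289 → 1.43; α₂ = 0.9236; rank = 369; θ*₍369₎ = 8.513.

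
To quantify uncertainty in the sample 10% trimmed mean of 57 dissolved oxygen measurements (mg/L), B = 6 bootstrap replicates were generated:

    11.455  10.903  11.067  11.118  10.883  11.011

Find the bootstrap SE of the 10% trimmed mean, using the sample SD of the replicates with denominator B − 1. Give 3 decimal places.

SE* = 0.208

Bootstrap SE is the standard deviation of the 6 replicate 10% trimmed means.
Mean of replicates: (11.455 + 10.903 + 11.067 + 11.118 + 10.883 + 11.011) / 6 = 66.4370 / 6 = 11.0728
Sum of squared deviations: (+0.3822)² + (−0.1698)² + (−0.0058)² + (+0.0452)² + (−0.1898)² + (−0.0618)² = 0.2168
Variance = 0.2168 / 5 = 0.0434
SE* = √0.0434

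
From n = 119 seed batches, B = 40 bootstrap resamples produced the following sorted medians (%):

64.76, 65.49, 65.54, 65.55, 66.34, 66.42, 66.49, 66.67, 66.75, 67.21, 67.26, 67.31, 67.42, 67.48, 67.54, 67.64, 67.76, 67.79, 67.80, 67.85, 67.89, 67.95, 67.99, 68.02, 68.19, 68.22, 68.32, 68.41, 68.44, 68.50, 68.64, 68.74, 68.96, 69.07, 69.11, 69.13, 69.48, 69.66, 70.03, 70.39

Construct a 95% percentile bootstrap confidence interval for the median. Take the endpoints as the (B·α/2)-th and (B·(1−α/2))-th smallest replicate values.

α = 0.05; lower rank = 40 × 0.025 = 1; upper rank = 40 × 0.975 = 39.
The 1st smallest replicate is 64.76; the 39th is 70.03.

(64.76, 70.03)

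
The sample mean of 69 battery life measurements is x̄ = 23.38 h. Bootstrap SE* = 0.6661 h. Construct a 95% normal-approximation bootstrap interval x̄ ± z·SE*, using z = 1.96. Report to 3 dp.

(22.074, 24.686)

Margin = 1.96 × 0.6661 = 1.3056
Interval: 23.38 ± 1.3056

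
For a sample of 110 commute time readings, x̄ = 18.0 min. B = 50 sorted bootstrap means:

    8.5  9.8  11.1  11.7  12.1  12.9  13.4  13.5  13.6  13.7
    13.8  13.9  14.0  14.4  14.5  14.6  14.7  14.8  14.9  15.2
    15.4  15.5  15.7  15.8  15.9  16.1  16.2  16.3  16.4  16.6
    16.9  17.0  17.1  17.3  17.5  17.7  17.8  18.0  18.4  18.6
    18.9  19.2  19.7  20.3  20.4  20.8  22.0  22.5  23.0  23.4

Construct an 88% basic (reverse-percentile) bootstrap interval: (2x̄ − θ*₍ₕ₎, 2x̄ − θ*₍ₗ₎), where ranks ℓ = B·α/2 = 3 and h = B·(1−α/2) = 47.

Percentile endpoints at ranks 3 and 47: θ*₍3₎ = 11.1, θ*₍47₎ = 22.0.
Basic interval reflects these around x̄:
  lower = 2 × 18.0 − 22.0 = 14.0
  upper = 2 × 18.0 − 11.1 = 24.9

(14.0, 24.9)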